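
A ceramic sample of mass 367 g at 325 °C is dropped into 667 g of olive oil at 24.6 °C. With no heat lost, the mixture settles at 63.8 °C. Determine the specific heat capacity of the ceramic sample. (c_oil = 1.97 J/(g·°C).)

c ≈ 0.537 J/(g·°C)

Heat lost by the ceramic sample = heat gained by the oil:
367×c×(325 − 63.8) = 667×1.97×(63.8 − 24.6)
95860 c = 51508  ⇒  c ≈ 0.5373 J/(g·°C)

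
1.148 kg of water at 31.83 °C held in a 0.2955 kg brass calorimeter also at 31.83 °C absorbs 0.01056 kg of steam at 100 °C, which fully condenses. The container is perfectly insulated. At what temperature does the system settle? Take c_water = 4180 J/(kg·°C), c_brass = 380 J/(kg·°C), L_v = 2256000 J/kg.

Setting the total heat transfer to zero:
latent heat released on condensation: 0.01056·2256000 = 23823; condensate cools 100→T: 0.01056·4180·(T − 100) = 44.14(T − 100); water warms: 1.148·4180·(T − 31.83) = 4798.6(T − 31.83); brass cup: 0.2955·380·(T − 31.83) = 112.29(T − 31.83)
4955.1 T = 23823 + 4414.1 + 156315 = 184552
T ≈ 37.25 °C, under the boiling point, so the assumption holds.

T_f ≈ 37.2 °C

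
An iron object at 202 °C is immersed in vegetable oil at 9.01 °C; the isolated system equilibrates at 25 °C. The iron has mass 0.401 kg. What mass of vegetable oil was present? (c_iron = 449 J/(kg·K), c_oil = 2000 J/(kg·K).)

Let T be the final temperature. ΣQ_i = 0:
0.401×449×(25 − 202) + m×2000×(25 − 9.01) = 0
31980 m = 31869
m = 31869/31980 ≈ 0.9965 kg

m ≈ 0.997 kg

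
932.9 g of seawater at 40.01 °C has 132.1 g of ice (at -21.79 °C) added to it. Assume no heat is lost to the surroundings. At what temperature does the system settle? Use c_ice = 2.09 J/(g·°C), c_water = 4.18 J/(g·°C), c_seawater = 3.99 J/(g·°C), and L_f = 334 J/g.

T_f ≈ 23.1 °C

Sum of m c ΔT and latent-heat terms is zero:
ice -21.79→0 °C: 132.1×2.09×21.79 = 6016; melt ice: 132.1×334 = 44121; meltwater 0→T: 132.1×4.18×T = 552.18 T; seawater cools: 932.9×3.99×(T − 40.01) = 3722.3(T − 40.01)
4274.4 T = 148928 − 50137 = 98791
T ≈ 23.11 °C (positive, so assuming full melt was valid).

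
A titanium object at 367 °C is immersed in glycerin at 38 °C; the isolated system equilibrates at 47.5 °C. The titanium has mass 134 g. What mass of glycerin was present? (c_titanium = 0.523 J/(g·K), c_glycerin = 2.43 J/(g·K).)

Heat gained plus heat lost sum to zero:
134·0.523·(47.5 − 367) + m·2.43·(47.5 − 38) = 0
23.09 m = 22391
m = 22391/23.09 ≈ 969.9 g

m ≈ 970 g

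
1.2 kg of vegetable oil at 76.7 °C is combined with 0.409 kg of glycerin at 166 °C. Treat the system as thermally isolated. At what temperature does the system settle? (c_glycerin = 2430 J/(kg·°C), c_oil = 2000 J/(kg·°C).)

T_f ≈ 102.9 °C

T_f = Σ m_i c_i T_i / Σ m_i c_i:
T_f = (993.87·166 + 2400·76.7) / (993.87 + 2400)
    = 349062 / 3393.9 ≈ 102.85 °C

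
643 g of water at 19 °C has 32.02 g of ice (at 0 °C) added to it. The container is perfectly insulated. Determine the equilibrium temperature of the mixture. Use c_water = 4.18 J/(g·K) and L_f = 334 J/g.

T_f ≈ 14.3 °C

Energy balance with sensible and latent terms:
melt ice: 32.02·334 = 10695
  warm the meltwater: 133.84 T
  water: 2687.7(T − 19)
2821.6 T = 51067 − 10695 = 40372
T ≈ 14.31 °C. Since T > 0 °C, the all-ice-melts assumption holds.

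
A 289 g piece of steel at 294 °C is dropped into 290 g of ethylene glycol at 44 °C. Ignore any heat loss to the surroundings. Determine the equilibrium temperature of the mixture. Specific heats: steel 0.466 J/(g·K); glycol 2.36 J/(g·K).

T_f ≈ 85.1 °C

Conservation of energy gives ΣQ = 0:
289*0.466*(T − 294) + 290*2.36*(T − 44) = 0
819.07 T = 69708
T = 69708/819.07 ≈ 85.11 °C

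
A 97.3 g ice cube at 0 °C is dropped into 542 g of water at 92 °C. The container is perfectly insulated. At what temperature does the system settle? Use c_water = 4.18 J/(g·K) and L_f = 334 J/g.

Energy balance with sensible and latent terms:
melt ice: 97.3·334 = 32498; warm the meltwater: 406.71 T; water cools: 542·4.18·(T − 92) = 2265.6(T − 92)
2672.3 T = 208432 − 32498 = 175933
T ≈ 65.84 °C (positive, so assuming full melt was valid).

T_f ≈ 65.8 °C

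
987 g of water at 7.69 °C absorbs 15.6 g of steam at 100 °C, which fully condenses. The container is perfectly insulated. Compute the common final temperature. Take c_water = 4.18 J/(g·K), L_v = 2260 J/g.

Sum of m c ΔT and latent-heat terms is zero:
condense steam: −15.6·2260 = −35256; condensate cools 100→T: 15.6·4.18·(T − 100) = 65.21(T − 100); water warms: 987·4.18·(T − 7.69) = 4125.7(T − 7.69)
4190.9 T = 35256 + 6520.8 + 31726 = 73503
T ≈ 17.54 °C, under the boiling point, so the assumption holds.

T_f ≈ 17.5 °C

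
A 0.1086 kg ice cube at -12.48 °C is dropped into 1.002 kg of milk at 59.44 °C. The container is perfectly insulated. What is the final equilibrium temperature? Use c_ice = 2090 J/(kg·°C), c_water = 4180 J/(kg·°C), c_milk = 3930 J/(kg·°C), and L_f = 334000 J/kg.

Conservation of energy gives ΣQ = 0:
ice -12.48→0 °C: 0.1086×2090×12.48 = 2832.6; melt ice: 0.1086×334000 = 36272; warm the meltwater: 453.95 T; milk: 3937.9(T − 59.44)
4391.8 T = 234066 − 39105 = 194961
T ≈ 44.39 °C. Since T > 0 °C, the all-ice-melts assumption holds.

T_f ≈ 44.4 °C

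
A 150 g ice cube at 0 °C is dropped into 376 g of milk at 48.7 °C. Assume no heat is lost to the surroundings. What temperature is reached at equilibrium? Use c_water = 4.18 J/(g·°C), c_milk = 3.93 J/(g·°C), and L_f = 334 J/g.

T_f ≈ 10.4 °C

Setting the total heat transfer to zero:
latent heat to melt: 150×334 = 50100; meltwater 0→T: 150×4.18×T = 627 T; milk cools: 376×3.93×(T − 48.7) = 1477.7(T − 48.7)
2104.7 T = 71963 − 50100 = 21863
T ≈ 10.39 °C — above 0 °C, consistent with complete melting.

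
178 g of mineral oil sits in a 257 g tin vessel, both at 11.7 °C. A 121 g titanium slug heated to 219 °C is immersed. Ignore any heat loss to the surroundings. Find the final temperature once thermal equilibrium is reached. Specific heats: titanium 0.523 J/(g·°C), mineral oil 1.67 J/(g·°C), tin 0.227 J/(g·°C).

T_f ≈ 43.0 °C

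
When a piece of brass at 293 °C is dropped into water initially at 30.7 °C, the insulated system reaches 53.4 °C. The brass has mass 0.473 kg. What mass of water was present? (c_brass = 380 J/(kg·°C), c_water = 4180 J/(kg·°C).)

Heat gained plus heat lost sum to zero:
0.473×380×(53.4 − 293) + m×4180×(53.4 − 30.7) = 0
94886 m = 43066
m = 43066/94886 ≈ 0.4539 kg

m ≈ 0.454 kg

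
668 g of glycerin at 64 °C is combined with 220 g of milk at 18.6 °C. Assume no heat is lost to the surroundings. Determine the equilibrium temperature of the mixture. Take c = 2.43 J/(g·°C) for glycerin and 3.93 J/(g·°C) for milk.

T_f ≈ 48.2 °C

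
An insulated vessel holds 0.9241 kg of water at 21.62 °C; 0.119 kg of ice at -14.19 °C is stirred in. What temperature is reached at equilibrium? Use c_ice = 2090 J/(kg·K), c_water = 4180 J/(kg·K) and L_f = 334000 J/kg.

T_f ≈ 9.2 °C

Taking heat into each body as positive, Σ m c ΔT = 0:
warm ice to 0 °C: 0.119×2090×(0 − (-14.19)) = 3529.2
  melt ice: 0.119×334000 = 39746
  warm the meltwater: 497.42 T
  water cools: 0.9241×4180×(T − 21.62) = 3862.7(T − 21.62)
4360.2 T = 83512 − 43275 = 40237
T ≈ 9.23 °C (positive, so assuming full melt was valid).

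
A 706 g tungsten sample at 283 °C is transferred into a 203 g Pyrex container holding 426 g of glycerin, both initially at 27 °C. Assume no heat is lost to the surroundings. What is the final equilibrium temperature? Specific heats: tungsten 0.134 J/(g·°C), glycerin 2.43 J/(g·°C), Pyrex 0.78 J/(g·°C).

T_f ≈ 45.8 °C

Let T be the final temperature. ΣQ_i = 0:
706·0.134·(T − 283) + 426·2.43·(T − 27) + 203·0.78·(T − 27) = 0
94.6(T − 283) + 1035.2(T − 27) + 158.34(T − 27) = 0
1288.1 T = 58998
T ≈ 45.80 °C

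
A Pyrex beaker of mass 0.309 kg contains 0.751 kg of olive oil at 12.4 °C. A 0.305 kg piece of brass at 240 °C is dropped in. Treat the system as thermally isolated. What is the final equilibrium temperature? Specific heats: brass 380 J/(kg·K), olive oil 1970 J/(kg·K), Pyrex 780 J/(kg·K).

T_f ≈ 26.8 °C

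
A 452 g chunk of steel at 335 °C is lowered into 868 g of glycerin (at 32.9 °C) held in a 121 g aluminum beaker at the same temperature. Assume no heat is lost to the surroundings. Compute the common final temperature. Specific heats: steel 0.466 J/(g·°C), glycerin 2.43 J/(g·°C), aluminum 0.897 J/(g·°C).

Net heat exchanged in the isolated system is zero:
452·0.466·(T − 335) + 868·2.43·(T − 32.9) + 121·0.897·(T − 32.9) = 0
2428.4 T = 143527
T ≈ 59.10 °C

T_f ≈ 59.1 °C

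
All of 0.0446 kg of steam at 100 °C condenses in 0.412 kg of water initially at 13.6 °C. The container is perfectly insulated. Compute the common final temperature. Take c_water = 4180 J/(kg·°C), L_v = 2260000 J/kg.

Heat gained plus heat lost sum to zero:
latent heat released on condensation: 0.0446×2260000 = 100796; condensed water 100 °C→T: 186.43(T − 100); water warms: 0.412×4180×(T − 13.6) = 1722.2(T − 13.6)
1908.6 T = 100796 + 18643 + 23421 = 142860
T ≈ 74.85 °C, under the boiling point, so the assumption holds.

T_f ≈ 74.9 °C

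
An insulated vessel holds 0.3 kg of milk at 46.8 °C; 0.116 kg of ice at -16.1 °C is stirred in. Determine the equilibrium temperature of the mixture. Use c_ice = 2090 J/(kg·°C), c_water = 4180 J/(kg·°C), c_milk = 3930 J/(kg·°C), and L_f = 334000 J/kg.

T_f ≈ 7.5 °C

Conservation of energy gives ΣQ = 0:
warm ice to 0 °C: 0.116·2090·(0 − (-16.1)) = 3903.3
  latent heat to melt: 0.116·334000 = 38744
  warm the meltwater: 484.88 T
  milk cools: 0.3·3930·(T − 46.8) = 1179(T − 46.8)
1663.9 T = 55177 − 42647 = 12530
T ≈ 7.53 °C (positive, so assuming full melt was valid).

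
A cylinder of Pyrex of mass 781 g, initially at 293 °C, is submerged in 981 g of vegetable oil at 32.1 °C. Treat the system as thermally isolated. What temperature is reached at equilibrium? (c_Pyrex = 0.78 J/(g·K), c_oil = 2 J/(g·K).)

T_f ≈ 93.9 °C

With ΣQ=0 the equilibrium temperature is the m·c-weighted mean:
T_f = (609.18×293 + 1962×32.1) / (609.18 + 1962)
    = 241470 / 2571.2 ≈ 93.91 °C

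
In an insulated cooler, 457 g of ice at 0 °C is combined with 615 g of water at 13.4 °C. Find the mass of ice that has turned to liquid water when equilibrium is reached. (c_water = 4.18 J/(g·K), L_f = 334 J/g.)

Cooling the water to 0 °C releases 615×4.18×13.4 = 34447 J.
Melting all 457 g of ice would need 457×334 = 152638 J.
Since 34447 < 152638 J, not all the ice melts; equilibrium is at 0 °C.
m_melted×334 = 34447  ⇒  m_melted ≈ 103.1 g.

m_melted ≈ 103 g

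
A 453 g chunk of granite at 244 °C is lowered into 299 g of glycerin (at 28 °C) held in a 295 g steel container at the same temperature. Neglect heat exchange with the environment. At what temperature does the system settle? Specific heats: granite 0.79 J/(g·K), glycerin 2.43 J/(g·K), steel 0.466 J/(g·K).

Conservation of energy gives ΣQ = 0:
453·0.79·(T − 244) + 299·2.43·(T − 28) + 295·0.466·(T − 28) = 0
(357.87 + 726.57 + 137.47) T = 357.87·244 + 726.57·28 + 137.47·28
T = 111513 / 1221.9 = 91.3 °C

T_f ≈ 91.3 °C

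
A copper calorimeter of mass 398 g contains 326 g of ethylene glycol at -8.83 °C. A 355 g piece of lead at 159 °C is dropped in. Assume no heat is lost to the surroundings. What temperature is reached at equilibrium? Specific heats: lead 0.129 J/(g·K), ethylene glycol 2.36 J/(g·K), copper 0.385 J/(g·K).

Heat gained plus heat lost sum to zero:
355×0.129×(T − 159) + 326×2.36×(T − (-8.83)) + 398×0.385×(T − (-8.83)) = 0
(45.8 + 769.36 + 153.23) T = 45.8×159 + 769.36×(-8.83) + 153.23×(-8.83)
T ≈ -0.89 °C

T_f ≈ -0.9 °C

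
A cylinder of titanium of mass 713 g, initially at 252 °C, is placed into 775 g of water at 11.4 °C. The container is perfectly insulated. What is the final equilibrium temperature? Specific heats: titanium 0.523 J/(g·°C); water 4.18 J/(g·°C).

T_f ≈ 36.2 °C

Conservation of energy gives ΣQ = 0:
713·0.523·(T − 252) + 775·4.18·(T − 11.4) = 0
3612.4 T = 130901
T ≈ 36.24 °C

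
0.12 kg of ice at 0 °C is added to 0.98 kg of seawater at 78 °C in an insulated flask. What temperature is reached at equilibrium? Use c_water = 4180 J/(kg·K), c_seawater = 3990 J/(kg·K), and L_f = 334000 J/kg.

Setting the total heat transfer to zero:
latent heat to melt: 0.12×334000 = 40080
  meltwater 0→T: 0.12×4180×T = 501.6 T
  seawater: 3910.2(T − 78)
4411.8 T = 304996 − 40080 = 264916
T ≈ 60.05 °C (positive, so assuming full melt was valid).

T_f ≈ 60.0 °C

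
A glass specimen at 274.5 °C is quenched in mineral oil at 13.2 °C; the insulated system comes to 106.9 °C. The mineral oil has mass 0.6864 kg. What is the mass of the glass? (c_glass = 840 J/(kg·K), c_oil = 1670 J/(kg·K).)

Setting the total heat transfer to zero:
m×840×(106.9 − 274.5) + 0.6864×1670×(106.9 − 13.2) = 0
-140784 m = -107407
m = -107407/-140784 ≈ 0.7629 kg

m ≈ 0.763 kg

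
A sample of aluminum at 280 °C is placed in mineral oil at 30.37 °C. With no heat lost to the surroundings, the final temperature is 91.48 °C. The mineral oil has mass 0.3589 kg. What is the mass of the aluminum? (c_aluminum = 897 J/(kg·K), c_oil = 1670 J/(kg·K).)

m ≈ 0.217 kg

Conservation of energy gives ΣQ = 0:
m×897×(91.48 − 280) + 0.3589×1670×(91.48 − 30.37) = 0
-169102 m = -36627
m = -36627/-169102 ≈ 0.2166 kg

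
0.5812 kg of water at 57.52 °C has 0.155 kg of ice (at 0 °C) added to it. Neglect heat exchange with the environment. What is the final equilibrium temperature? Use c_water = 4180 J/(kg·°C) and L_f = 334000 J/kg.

T_f ≈ 28.6 °C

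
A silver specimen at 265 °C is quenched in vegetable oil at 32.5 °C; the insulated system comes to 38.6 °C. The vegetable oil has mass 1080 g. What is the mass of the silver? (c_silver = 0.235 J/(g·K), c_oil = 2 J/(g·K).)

|Q_silver| = |Q_oil|:
m·0.235·(265 − 38.6) = 1080·2·(38.6 − 32.5)
53.2 m = 13176  ⇒  m ≈ 247.7 g

m ≈ 248 g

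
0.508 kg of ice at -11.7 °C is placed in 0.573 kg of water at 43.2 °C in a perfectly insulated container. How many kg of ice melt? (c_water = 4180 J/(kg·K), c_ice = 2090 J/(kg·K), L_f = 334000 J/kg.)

Water can give up m c ΔT = 0.573·4180·43.2 = 103470 J before reaching 0 °C.
Of that, 0.508·2090·11.7 = 12422 J goes to bring the ice to 0 °C, leaving 91048 J.
Fully melting the ice requires m_ice L_f = 0.508·334000 = 169672 J.
Since 91048 < 169672 J, not all the ice melts; equilibrium is at 0 °C.
Mass melted = 91048/334000 ≈ 0.2726 kg.

m_melted ≈ 0.273 kg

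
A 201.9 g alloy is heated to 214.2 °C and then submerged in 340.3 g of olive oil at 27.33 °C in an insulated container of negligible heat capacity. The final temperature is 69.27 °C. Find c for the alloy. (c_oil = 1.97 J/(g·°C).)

c ≈ 0.961 J/(g·°C)

Setting the total heat transfer to zero:
201.9·c·(69.27 − 214.2) + 340.3·1.97·(69.27 − 27.33) = 0
-29261 c = -28116
c = -28116/-29261 ≈ 0.9609 J/(g·°C)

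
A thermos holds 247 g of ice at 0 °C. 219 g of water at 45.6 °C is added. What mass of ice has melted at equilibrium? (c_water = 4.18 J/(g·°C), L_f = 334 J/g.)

Cooling the water to 0 °C releases 219·4.18·45.6 = 41743 J.
Melting all 247 g of ice would need 247·334 = 82498 J.
Since 41743 < 82498 J, not all the ice melts; equilibrium is at 0 °C.
Mass melted = 41743/334 ≈ 125 g.

m_melted ≈ 125 g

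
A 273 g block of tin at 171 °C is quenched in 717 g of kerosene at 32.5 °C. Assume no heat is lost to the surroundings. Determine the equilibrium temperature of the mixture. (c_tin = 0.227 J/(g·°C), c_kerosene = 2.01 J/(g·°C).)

With ΣQ=0 the equilibrium temperature is the m·c-weighted mean:
T_f = (61.97·171 + 1441.2·32.5) / (61.97 + 1441.2)
    = 57435 / 1503.1 ≈ 38.21 °C

T_f ≈ 38.2 °C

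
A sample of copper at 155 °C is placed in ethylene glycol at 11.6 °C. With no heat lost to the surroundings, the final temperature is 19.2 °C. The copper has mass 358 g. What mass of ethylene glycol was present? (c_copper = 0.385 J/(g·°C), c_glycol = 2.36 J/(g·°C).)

m ≈ 1040 g

|Q_copper| = |Q_glycol|:
358×0.385×(155 − 19.2) = m×2.36×(19.2 − 11.6)
17.94 m = 18717  ⇒  m ≈ 1044 g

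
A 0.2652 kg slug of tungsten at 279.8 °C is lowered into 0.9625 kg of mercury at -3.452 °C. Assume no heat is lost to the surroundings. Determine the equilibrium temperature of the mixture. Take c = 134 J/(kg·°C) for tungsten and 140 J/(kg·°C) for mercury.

T_f ≈ 55.7 °C

Energy conservation, ΣQ = 0:
0.2652×134×(T − 279.8) + 0.9625×140×(T − (-3.452)) = 0
35.54(T − 279.8) + 134.75(T − (-3.452)) = 0
170.29 T = 9478
T = 9478 / 170.29 = 55.7 °C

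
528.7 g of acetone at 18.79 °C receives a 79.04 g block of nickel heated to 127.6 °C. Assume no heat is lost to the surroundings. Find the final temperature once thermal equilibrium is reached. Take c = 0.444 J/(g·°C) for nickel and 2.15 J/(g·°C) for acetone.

Heat lost by the nickel equals heat gained by the acetone:
79.04×0.444×(127.6 − T) = 528.7×2.15×(T − 18.79)
35.09(127.6 − T) = 1136.7(T − 18.79)
1171.8 T = 25837  ⇒  T ≈ 22.05 °C

T_f ≈ 22.0 °C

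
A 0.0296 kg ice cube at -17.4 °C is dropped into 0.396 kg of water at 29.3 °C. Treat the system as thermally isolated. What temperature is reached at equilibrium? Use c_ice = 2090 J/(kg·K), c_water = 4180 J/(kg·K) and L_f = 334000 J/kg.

Heat gained plus heat lost sum to zero:
warm ice to 0 °C: 0.0296×2090×(0 − (-17.4)) = 1076.4; melt ice: 0.0296×334000 = 9886.4; meltwater 0→T: 0.0296×4180×T = 123.73 T; water: 1655.3(T − 29.3)
1779 T = 48500 − 10963 = 37537
T ≈ 21.10 °C (positive, so assuming full melt was valid).

T_f ≈ 21.1 °C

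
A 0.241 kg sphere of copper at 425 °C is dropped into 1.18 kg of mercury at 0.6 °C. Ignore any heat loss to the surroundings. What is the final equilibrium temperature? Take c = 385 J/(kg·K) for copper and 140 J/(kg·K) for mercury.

T_f ≈ 153.2 °C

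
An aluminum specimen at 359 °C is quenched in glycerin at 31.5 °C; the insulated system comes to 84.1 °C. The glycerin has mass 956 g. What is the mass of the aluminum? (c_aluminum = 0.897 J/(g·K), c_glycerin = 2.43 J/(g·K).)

m ≈ 496 g

|Q_aluminum| = |Q_glycerin|:
m×0.897×(359 − 84.1) = 956×2.43×(84.1 − 31.5)
246.59 m = 122194  ⇒  m ≈ 495.5 g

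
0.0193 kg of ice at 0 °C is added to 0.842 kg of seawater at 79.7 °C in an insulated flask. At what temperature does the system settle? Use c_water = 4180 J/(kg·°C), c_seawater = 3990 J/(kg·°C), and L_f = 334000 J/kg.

Net heat exchanged in the isolated system is zero:
melt ice: 0.0193×334000 = 6446.2; meltwater 0→T: 0.0193×4180×T = 80.67 T; seawater: 3359.6(T − 79.7)
3440.3 T = 267759 − 6446.2 = 261312
T ≈ 75.96 °C (positive, so assuming full melt was valid).

T_f ≈ 76.0 °C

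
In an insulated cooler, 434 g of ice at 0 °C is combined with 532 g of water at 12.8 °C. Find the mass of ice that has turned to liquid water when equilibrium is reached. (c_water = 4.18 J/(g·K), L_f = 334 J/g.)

Cooling the water to 0 °C releases 532·4.18·12.8 = 28464 J.
Melting all 434 g of ice would need 434·334 = 144956 J.
Since 28464 < 144956 J, not all the ice melts; equilibrium is at 0 °C.
m_melted·334 = 28464  ⇒  m_melted ≈ 85.22 g.

m_melted ≈ 85.2 g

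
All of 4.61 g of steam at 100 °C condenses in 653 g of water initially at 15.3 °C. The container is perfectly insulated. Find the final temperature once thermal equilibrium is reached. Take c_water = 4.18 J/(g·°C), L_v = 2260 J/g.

Net heat exchanged in the isolated system is zero:
steam→water at 100 °C releases m L_v = 4.61·2260 = 10419
  condensate cools 100→T: 4.61·4.18·(T − 100) = 19.27(T − 100)
  water warms: 653·4.18·(T − 15.3) = 2729.5(T − 15.3)
2748.8 T = 10419 + 1927 + 41762 = 54108
T ≈ 19.68 °C — below 100 °C, confirming all the steam condensed.

T_f ≈ 19.7 °C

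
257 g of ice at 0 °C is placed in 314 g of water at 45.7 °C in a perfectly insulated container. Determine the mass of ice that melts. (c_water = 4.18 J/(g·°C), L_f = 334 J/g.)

m_melted ≈ 180 g

Water can give up m c ΔT = 314·4.18·45.7 = 59982 J before reaching 0 °C.
Melting all 257 g of ice would need 257·334 = 85838 J.
Since 59982 < 85838 J, not all the ice melts; equilibrium is at 0 °C.
Mass melted = 59982/334 ≈ 179.6 g.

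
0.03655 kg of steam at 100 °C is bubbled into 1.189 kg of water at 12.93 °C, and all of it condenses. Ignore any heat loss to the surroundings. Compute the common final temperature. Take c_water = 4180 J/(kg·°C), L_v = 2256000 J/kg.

Let T be the final temperature. ΣQ_i = 0:
latent heat released on condensation: 0.03655×2256000 = 82457
  condensate cools 100→T: 0.03655×4180×(T − 100) = 152.78(T − 100)
  original water: 4970(T − 12.93)
5122.8 T = 82457 + 15278 + 64262 = 161997
T ≈ 31.62 °C (< 100 °C, so full condensation is consistent).

T_f ≈ 31.6 °C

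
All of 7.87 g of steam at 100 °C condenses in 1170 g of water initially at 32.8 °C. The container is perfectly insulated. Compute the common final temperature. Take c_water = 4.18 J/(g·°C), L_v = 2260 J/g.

T_f ≈ 36.9 °C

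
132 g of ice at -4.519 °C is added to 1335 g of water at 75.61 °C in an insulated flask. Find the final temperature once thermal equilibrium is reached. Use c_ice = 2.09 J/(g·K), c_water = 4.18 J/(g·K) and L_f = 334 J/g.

Heat gained plus heat lost sum to zero:
warm ice to 0 °C: 132×2.09×(0 − (-4.519)) = 1246.7
  latent heat to melt: 132×334 = 44088
  warm the meltwater: 551.76 T
  water: 5580.3(T − 75.61)
6132.1 T = 421926 − 45335 = 376592
T ≈ 61.41 °C — above 0 °C, consistent with complete melting.

T_f ≈ 61.4 °C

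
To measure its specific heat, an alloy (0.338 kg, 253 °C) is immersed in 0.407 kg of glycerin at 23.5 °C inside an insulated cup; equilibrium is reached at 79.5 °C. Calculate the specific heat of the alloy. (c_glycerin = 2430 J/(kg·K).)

c ≈ 944 J/(kg·K)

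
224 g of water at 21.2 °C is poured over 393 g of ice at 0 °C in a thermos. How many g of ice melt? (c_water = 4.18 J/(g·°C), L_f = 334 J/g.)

m_melted ≈ 59.4 g

Heat available from the water dropping to 0 °C: 224×4.18×21.2 = 19850 J.
Fully melting the ice requires m_ice L_f = 393×334 = 131262 J.
Since 19850 < 131262 J, not all the ice melts; equilibrium is at 0 °C.
m_melted×334 = 19850  ⇒  m_melted ≈ 59.43 g.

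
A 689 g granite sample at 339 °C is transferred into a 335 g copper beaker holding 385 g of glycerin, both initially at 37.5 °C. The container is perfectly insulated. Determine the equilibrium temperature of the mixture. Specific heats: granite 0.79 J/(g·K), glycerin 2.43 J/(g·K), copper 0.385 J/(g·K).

T_f ≈ 139.5 °C

Setting the total heat transfer to zero:
689×0.79×(T − 339) + 385×2.43×(T − 37.5) + 335×0.385×(T − 37.5) = 0
544.31(T − 339) + 935.55(T − 37.5) + 128.97(T − 37.5) = 0
(544.31 + 935.55 + 128.97) T = 544.31×339 + 935.55×37.5 + 128.97×37.5
T = 224441/1608.8 ≈ 139.51 °C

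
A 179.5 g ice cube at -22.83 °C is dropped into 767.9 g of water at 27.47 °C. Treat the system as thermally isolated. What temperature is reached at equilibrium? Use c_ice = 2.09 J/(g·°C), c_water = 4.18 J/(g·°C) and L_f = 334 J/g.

Energy conservation, ΣQ = 0:
warm ice to 0 °C: 179.5×2.09×(0 − (-22.83)) = 8564.8
  fusion: m_ice L_f = 179.5×334 = 59953
  meltwater 0→T: 179.5×4.18×T = 750.31 T
  water cools: 767.9×4.18×(T − 27.47) = 3209.8(T − 27.47)
3960.1 T = 88174 − 68518 = 19656
T ≈ 4.96 °C (positive, so assuming full melt was valid).

T_f ≈ 5.0 °C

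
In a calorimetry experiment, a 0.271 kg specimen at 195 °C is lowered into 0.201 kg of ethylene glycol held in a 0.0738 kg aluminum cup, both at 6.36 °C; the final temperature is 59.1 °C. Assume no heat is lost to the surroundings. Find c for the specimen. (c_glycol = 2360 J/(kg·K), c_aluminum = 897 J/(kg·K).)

c ≈ 774 J/(kg·K)

Heat gained plus heat lost sum to zero:
0.271·c·(59.1 − 195) + 0.201·2360·(59.1 − 6.36) + 0.0738·897·(59.1 − 6.36) = 0
-36.83 c = -28509
c = -28509/-36.83 ≈ 774.1 J/(kg·K)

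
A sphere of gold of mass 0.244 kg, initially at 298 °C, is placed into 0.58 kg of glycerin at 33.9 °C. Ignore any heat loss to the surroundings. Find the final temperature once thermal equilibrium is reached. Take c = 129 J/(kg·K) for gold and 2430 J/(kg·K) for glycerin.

Heat lost by the gold equals heat gained by the glycerin:
0.244·129·(298 − T) = 0.58·2430·(T − 33.9)
31.48(298 − T) = 1409.4(T − 33.9)
1440.9 T = 57159  ⇒  T ≈ 39.67 °C

T_f ≈ 39.7 °C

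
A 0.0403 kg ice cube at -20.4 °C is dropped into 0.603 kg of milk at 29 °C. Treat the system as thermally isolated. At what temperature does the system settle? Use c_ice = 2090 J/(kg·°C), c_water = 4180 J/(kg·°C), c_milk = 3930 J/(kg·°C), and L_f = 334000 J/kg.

T_f ≈ 21.1 °C

Energy conservation, ΣQ = 0:
ice -20.4→0 °C: 0.0403×2090×20.4 = 1718.2; latent heat to melt: 0.0403×334000 = 13460; warm the meltwater: 168.45 T; milk cools: 0.603×3930×(T − 29) = 2369.8(T − 29)
2538.2 T = 68724 − 15178 = 53545
T ≈ 21.10 °C — above 0 °C, consistent with complete melting.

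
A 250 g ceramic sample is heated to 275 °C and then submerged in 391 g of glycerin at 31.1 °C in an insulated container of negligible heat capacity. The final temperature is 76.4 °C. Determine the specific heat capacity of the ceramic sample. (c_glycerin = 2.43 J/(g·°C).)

c ≈ 0.867 J/(g·°C)

Taking heat into each body as positive, Σ m c ΔT = 0:
250×c×(76.4 − 275) + 391×2.43×(76.4 − 31.1) = 0
-49650 c = -43041
c = -43041/-49650 ≈ 0.8669 J/(g·°C)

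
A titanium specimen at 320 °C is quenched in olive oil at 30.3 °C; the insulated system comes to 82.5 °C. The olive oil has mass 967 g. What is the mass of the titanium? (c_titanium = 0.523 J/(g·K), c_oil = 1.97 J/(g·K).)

|Q_titanium| = |Q_oil|:
m·0.523·(320 − 82.5) = 967·1.97·(82.5 − 30.3)
124.21 m = 99440  ⇒  m ≈ 800.6 g

m ≈ 801 g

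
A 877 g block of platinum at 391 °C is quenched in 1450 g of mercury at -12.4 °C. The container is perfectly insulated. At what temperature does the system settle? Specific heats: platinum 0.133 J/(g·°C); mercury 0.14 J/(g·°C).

T_f ≈ 134.8 °C

Conservation of energy gives ΣQ = 0:
877·0.133·(T − 391) + 1450·0.14·(T − (-12.4)) = 0
319.64 T = 43089
T = 43089 / 319.64 = 135 °C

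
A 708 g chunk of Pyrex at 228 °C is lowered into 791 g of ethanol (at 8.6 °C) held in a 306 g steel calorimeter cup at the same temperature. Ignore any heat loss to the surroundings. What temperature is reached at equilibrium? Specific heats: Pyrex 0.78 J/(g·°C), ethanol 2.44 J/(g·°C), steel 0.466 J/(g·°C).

T_f ≈ 54.8 °C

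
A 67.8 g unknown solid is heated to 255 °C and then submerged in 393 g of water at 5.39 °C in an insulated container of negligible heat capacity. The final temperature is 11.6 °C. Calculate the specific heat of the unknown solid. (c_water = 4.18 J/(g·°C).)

Let T be the final temperature. ΣQ_i = 0:
67.8·c·(11.6 − 255) + 393·4.18·(11.6 − 5.39) = 0
-16503 c = -10201
c = -10201/-16503 ≈ 0.6182 J/(g·°C)

c ≈ 0.618 J/(g·°C)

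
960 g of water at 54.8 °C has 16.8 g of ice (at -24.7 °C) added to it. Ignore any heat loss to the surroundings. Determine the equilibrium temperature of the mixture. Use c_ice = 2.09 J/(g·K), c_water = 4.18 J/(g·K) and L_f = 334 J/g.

Taking heat into each body as positive, Σ m c ΔT = 0:
ice -24.7→0 °C: 16.8×2.09×24.7 = 867.27
  latent heat to melt: 16.8×334 = 5611.2
  meltwater 0→T: 16.8×4.18×T = 70.22 T
  water cools: 960×4.18×(T − 54.8) = 4012.8(T − 54.8)
4083 T = 219901 − 6478.5 = 213423
T ≈ 52.27 °C. Since T > 0 °C, the all-ice-melts assumption holds.

T_f ≈ 52.3 °C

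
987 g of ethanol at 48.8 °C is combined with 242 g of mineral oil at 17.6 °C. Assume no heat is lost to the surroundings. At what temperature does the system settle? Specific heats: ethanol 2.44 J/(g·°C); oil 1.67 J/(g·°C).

Conservation of energy gives ΣQ = 0:
987·2.44·(T − 48.8) + 242·1.67·(T − 17.6) = 0
2812.4 T = 124637
T ≈ 44.32 °C

T_f ≈ 44.3 °C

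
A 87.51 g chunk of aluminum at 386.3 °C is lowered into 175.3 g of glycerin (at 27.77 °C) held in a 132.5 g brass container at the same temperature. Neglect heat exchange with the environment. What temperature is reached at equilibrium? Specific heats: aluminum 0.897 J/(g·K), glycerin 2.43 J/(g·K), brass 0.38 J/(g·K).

T_f ≈ 78.5 °C

Energy conservation, ΣQ = 0:
87.51·0.897·(T − 386.3) + 175.3·2.43·(T − 27.77) + 132.5·0.38·(T − 27.77) = 0
(78.5 + 425.98 + 50.35) T = 78.5·386.3 + 425.98·27.77 + 50.35·27.77
T ≈ 78.49 °C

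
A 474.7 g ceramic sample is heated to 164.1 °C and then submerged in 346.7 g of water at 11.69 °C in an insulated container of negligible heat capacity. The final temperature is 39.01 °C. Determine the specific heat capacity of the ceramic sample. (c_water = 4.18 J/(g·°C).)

c ≈ 0.667 J/(g·°C)

Energy conservation, ΣQ = 0:
474.7×c×(39.01 − 164.1) + 346.7×4.18×(39.01 − 11.69) = 0
-59380 c = -39592
c = -39592/-59380 ≈ 0.6668 J/(g·°C)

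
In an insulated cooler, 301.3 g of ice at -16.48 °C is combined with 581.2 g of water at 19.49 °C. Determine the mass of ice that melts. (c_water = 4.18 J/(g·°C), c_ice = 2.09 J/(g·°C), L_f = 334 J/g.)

m_melted ≈ 111 g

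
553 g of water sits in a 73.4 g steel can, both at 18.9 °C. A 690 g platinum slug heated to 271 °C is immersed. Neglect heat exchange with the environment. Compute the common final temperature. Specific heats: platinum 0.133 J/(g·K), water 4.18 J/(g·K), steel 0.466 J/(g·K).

T_f ≈ 28.4 °C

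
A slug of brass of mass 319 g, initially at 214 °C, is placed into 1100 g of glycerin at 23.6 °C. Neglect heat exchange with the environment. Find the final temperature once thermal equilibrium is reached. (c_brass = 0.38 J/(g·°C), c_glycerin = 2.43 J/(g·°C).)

T_f ≈ 31.9 °C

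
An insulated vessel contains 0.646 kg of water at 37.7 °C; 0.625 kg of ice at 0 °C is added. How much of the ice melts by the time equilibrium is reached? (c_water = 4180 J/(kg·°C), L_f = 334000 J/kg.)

Heat available from the water dropping to 0 °C: 0.646×4180×37.7 = 101801 J.
Melting all 0.625 kg of ice would need 0.625×334000 = 208750 J.
Since 101801 < 208750 J, not all the ice melts; equilibrium is at 0 °C.
m_melted×334000 = 101801  ⇒  m_melted ≈ 0.3048 kg.

m_melted ≈ 0.305 kg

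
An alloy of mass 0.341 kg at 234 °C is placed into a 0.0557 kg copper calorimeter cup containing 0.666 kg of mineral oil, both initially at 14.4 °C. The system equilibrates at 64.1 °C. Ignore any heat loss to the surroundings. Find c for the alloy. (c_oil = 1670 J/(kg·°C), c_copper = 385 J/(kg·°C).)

Let T be the final temperature. ΣQ_i = 0:
0.341·c·(64.1 − 234) + 0.666·1670·(64.1 − 14.4) + 0.0557·385·(64.1 − 14.4) = 0
-57.94 c = -56343
c = -56343/-57.94 ≈ 972.5 J/(kg·°C)

c ≈ 973 J/(kg·°C)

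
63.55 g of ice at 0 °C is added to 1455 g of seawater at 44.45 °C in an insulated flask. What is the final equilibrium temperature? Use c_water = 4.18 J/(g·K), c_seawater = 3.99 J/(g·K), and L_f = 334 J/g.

T_f ≈ 39.0 °C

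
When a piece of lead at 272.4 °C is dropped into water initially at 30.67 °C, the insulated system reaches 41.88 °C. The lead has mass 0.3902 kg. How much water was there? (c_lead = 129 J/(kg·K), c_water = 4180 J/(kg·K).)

m ≈ 0.248 kg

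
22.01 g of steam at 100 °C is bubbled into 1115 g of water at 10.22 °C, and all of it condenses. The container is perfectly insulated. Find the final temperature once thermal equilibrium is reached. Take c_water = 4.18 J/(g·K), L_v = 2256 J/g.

T_f ≈ 22.4 °C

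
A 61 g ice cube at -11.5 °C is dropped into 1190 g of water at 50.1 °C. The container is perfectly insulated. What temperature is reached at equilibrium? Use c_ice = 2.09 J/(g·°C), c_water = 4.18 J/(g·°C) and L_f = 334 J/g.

T_f ≈ 43.5 °C

Let T be the final temperature. ΣQ_i = 0:
ice -11.5→0 °C: 61×2.09×11.5 = 1466.1
  fusion: m_ice L_f = 61×334 = 20374
  warm the meltwater: 254.98 T
  water: 4974.2(T − 50.1)
5229.2 T = 249207 − 21840 = 227367
T ≈ 43.48 °C. Since T > 0 °C, the all-ice-melts assumption holds.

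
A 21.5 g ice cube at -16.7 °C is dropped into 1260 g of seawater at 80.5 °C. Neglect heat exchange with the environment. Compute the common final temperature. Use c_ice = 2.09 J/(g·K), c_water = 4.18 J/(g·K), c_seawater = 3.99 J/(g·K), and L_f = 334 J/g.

T_f ≈ 77.5 °C

Sum of m c ΔT and latent-heat terms is zero:
ice -16.7→0 °C: 21.5·2.09·16.7 = 750.41; fusion: m_ice L_f = 21.5·334 = 7181; meltwater 0→T: 21.5·4.18·T = 89.87 T; seawater: 5027.4(T − 80.5)
5117.3 T = 404706 − 7931.4 = 396774
T ≈ 77.54 °C. Since T > 0 °C, the all-ice-melts assumption holds.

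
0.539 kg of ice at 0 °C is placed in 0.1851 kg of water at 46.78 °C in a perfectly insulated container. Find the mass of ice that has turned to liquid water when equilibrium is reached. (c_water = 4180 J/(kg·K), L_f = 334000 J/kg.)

Water can give up m c ΔT = 0.1851×4180×46.78 = 36195 J before reaching 0 °C.
Fully melting the ice requires m_ice L_f = 0.539×334000 = 180026 J.
Since 36195 < 180026 J, not all the ice melts; equilibrium is at 0 °C.
Mass melted = 36195/334000 ≈ 0.1084 kg.

m_melted ≈ 0.108 kg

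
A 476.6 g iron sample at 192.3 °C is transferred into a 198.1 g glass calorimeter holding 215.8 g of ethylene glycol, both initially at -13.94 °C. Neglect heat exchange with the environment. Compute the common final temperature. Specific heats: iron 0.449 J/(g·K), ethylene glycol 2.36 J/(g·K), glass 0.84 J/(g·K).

T_f ≈ 35.7 °C

Heat gained plus heat lost sum to zero:
476.6·0.449·(T − 192.3) + 215.8·2.36·(T − (-13.94)) + 198.1·0.84·(T − (-13.94)) = 0
213.99(T − 192.3) + 509.29(T − (-13.94)) + 166.4(T − (-13.94)) = 0
889.69 T = 31732
T = 31732/889.69 ≈ 35.67 °C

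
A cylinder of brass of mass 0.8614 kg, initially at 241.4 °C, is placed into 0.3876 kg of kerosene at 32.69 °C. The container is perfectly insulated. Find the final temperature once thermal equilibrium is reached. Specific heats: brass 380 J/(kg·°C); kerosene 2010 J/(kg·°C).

T_f ≈ 94.4 °C

Let T be the final temperature. ΣQ_i = 0:
0.8614·380·(T − 241.4) + 0.3876·2010·(T − 32.69) = 0
1106.4 T = 104486
T = 104486/1106.4 ≈ 94.44 °C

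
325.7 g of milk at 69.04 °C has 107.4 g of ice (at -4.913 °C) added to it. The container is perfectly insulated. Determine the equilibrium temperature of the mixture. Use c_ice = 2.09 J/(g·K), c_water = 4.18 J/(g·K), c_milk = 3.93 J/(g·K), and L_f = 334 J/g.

Taking heat into each body as positive, Σ m c ΔT = 0:
warm ice to 0 °C: 107.4×2.09×(0 − (-4.913)) = 1102.8
  melt ice: 107.4×334 = 35872
  warm the meltwater: 448.93 T
  milk: 1280(T − 69.04)
1728.9 T = 88371 − 36974 = 51397
T ≈ 29.73 °C — above 0 °C, consistent with complete melting.

T_f ≈ 29.7 °C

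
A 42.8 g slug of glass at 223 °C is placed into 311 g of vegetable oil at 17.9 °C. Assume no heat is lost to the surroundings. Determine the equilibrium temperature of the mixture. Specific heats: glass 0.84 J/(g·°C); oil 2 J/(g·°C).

T_f ≈ 29.1 °C

Let T be the final temperature. ΣQ_i = 0:
42.8*0.84*(T − 223) + 311*2*(T − 17.9) = 0
(35.95 + 622) T = 35.95*223 + 622*17.9
T = 19151 / 657.95 = 29.1 °C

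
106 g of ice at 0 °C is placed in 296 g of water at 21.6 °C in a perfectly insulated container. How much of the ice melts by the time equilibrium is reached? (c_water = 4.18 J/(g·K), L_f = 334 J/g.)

m_melted ≈ 80 g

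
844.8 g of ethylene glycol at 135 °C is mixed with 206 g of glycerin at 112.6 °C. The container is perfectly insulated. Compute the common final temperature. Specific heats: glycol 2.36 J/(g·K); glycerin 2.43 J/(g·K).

Energy conservation, ΣQ = 0:
844.8*2.36*(T − 135) + 206*2.43*(T − 112.6) = 0
1993.7(T − 135) + 500.58(T − 112.6) = 0
(1993.7 + 500.58) T = 1993.7*135 + 500.58*112.6
T ≈ 130.50 °C

T_f ≈ 130.5 °C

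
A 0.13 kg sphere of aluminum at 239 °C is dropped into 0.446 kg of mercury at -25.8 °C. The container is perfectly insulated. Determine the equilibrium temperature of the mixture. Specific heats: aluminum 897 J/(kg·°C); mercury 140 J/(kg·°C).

T_f is the heat-capacity-weighted average of the initial temperatures:
T_f = (116.61×239 + 62.44×(-25.8)) / (116.61 + 62.44)
    = 26259 / 179.05 ≈ 146.66 °C

T_f ≈ 146.7 °C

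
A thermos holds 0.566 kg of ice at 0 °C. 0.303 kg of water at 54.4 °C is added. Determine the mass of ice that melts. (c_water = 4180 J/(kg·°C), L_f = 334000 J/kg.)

Cooling the water to 0 °C releases 0.303×4180×54.4 = 68900 J.
Fully melting the ice requires m_ice L_f = 0.566×334000 = 189044 J.
That's not enough to melt it all — equilibrium is at 0 °C with ice remaining.
Mass melted = 68900/334000 ≈ 0.2063 kg.

m_melted ≈ 0.206 kg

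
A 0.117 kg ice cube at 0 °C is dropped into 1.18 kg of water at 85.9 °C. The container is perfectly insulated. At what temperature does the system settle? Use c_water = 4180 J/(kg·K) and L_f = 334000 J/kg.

T_f ≈ 70.9 °C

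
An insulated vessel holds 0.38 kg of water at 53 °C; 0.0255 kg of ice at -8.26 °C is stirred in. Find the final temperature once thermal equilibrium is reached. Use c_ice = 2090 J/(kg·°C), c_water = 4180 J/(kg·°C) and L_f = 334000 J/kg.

T_f ≈ 44.4 °C

Setting the total heat transfer to zero:
ice -8.26→0 °C: 0.0255·2090·8.26 = 440.22
  fusion: m_ice L_f = 0.0255·334000 = 8517
  meltwater 0→T: 0.0255·4180·T = 106.59 T
  water: 1588.4(T − 53)
1695 T = 84185 − 8957.2 = 75228
T ≈ 44.38 °C (positive, so assuming full melt was valid).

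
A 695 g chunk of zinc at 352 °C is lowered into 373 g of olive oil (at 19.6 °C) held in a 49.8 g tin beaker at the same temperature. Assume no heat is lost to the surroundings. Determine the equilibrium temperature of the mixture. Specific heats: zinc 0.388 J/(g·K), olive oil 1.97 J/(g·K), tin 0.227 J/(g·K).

T_f ≈ 107.8 °C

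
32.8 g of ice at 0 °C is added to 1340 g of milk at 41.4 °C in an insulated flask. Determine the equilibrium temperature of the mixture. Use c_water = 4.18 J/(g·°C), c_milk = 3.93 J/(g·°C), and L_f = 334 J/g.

T_f ≈ 38.3 °C

Energy balance with sensible and latent terms:
latent heat to melt: 32.8·334 = 10955
  meltwater 0→T: 32.8·4.18·T = 137.1 T
  milk cools: 1340·3.93·(T − 41.4) = 5266.2(T − 41.4)
5403.3 T = 218021 − 10955 = 207065
T ≈ 38.32 °C. Since T > 0 °C, the all-ice-melts assumption holds.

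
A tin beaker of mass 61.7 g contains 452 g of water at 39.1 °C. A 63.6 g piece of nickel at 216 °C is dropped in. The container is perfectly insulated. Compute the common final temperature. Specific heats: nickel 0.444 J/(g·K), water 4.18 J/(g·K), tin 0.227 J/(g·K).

T_f ≈ 41.7 °C

Setting the total heat transfer to zero:
63.6×0.444×(T − 216) + 452×4.18×(T − 39.1) + 61.7×0.227×(T − 39.1) = 0
28.24(T − 216) + 1889.4(T − 39.1) + 14.01(T − 39.1) = 0
1931.6 T = 80521
T ≈ 41.69 °C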